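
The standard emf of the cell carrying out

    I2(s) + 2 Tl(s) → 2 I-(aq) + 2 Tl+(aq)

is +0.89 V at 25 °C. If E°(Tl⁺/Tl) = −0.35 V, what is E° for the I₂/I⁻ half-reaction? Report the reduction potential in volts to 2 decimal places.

In the reaction as written the I₂/I⁻ couple is reduced (cathode) and Tl⁺/Tl is oxidized (anode), so E°cell = E°(I₂/I⁻) − E°(Tl⁺/Tl).
E°(I₂/I⁻) = E°cell + E°(anode) = +0.89 + (−0.35) = +0.54 V.

+0.54 V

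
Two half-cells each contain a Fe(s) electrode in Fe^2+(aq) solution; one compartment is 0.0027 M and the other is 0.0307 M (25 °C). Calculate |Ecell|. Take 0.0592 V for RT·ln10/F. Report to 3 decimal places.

0.031 V

For a concentration cell E°cell = 0, since both electrodes use the same couple.
The compartment with the higher Fe^2+(aq) concentration (0.0307 M) acts as the cathode; ions are reduced there and produced at the dilute (0.0027 M) anode.
With n = 2, Ecell = −(0.0592/2)·log([dilute]/[conc]) = −(0.0592/2)·log(0.0027/0.0307) = +0.031 V.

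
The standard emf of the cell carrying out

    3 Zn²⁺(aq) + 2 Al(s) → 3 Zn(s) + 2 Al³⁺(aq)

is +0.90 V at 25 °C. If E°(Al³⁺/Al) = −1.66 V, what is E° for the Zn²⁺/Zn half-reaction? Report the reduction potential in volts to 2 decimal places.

−0.76 V

In the reaction as written the Zn²⁺/Zn couple is reduced (cathode) and Al³⁺/Al is oxidized (anode), so E°cell = E°(Zn²⁺/Zn) − E°(Al³⁺/Al).
E°(Zn²⁺/Zn) = E°cell + E°(anode) = +0.90 + (−1.66) = −0.76 V.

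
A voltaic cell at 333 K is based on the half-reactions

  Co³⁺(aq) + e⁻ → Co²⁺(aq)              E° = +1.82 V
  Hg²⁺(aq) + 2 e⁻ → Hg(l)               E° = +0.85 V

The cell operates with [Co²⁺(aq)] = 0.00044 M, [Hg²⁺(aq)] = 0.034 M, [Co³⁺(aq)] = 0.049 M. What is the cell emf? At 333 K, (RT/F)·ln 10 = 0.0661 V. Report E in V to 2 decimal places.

The Co³⁺/Co²⁺ couple has the more positive E°, so it is the cathode; Hg²⁺/Hg is the anode.
E°cell = E°cat − E°an = +1.82 − (+0.85) = +0.97 V; n = 2.
Balancing gives 2 Co³⁺(aq) + Hg(l) → 2 Co²⁺(aq) + Hg²⁺(aq); hence Q = ([Co²⁺(aq)]^2·[Hg²⁺(aq)]) / [Co³⁺(aq)]^2 = 2.74×10^−6 (log Q = −5.562).
Applying E = E° − (RT ln10/nF)·log Q gives +0.97 − (0.0661/2)(−5.562) = +1.15 V.

+1.15 V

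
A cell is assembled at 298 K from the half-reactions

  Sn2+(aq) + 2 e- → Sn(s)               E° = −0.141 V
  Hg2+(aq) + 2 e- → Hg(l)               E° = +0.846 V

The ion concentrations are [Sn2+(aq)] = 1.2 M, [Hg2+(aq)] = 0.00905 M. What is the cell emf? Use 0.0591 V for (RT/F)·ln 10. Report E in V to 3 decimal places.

Since E°(Hg²⁺/Hg) > E°(Sn²⁺/Sn), Hg²⁺/Hg serves as the cathode.
E°cell = +0.846 − (−0.141) = +0.987 V, with n = 2 electrons transferred.
Balancing gives Hg2+(aq) + Sn(s) → Hg(l) + Sn2+(aq); hence Q = [Sn2+(aq)] / [Hg2+(aq)] = 133 (log Q = 2.123).
Applying E = E° − (RT ln10/nF)·log Q gives +0.987 − (0.0591/2)(2.123) = +0.924 V.

+0.924 V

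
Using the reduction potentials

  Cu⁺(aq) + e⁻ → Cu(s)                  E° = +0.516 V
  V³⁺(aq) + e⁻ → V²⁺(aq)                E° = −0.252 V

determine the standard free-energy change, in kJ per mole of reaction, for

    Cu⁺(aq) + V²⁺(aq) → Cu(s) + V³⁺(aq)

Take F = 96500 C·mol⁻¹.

−74.1 kJ/mol

In the reaction as written Cu⁺(aq) is reduced, so the Cu⁺/Cu couple is the cathode and V³⁺/V²⁺ is the anode.
E°cell = +0.516 − (−0.252) = +0.768 V; balancing electrons gives n = 1.
ΔG° = −nFE°cell = −(1)(96500)(+0.768) J/mol = −74.1 kJ/mol.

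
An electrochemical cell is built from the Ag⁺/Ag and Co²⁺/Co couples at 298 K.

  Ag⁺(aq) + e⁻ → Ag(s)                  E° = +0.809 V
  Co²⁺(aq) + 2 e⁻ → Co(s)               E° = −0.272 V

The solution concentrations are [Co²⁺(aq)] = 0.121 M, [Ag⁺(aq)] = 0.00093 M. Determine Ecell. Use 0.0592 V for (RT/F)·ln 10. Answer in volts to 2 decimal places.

Ag⁺/Ag is reduced (cathode, E° = +0.809 V) and Co²⁺/Co is oxidized (anode).
E°cell = +0.809 − (−0.272) = +1.081 V, with n = 2 electrons transferred.
The balanced reaction is 2 Ag⁺(aq) + Co(s) → 2 Ag(s) + Co²⁺(aq), so Q = [Co²⁺(aq)] / [Ag⁺(aq)]^2 = 1.4×10^5 and log Q = 5.146.
Applying E = E° − (RT ln10/nF)·log Q gives +1.081 − (0.0592/2)(5.146) = +0.93 V.

+0.93 V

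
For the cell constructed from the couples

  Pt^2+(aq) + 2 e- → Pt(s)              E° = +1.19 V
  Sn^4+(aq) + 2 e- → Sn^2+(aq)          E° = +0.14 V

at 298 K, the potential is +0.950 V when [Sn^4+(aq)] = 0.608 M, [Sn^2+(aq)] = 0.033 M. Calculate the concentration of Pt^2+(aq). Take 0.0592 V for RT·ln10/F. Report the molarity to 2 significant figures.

Pt²⁺/Pt is the cathode (higher E°); E°cell = +1.19 − (+0.14) = +1.05 V with n = 2.
Since E = E° − (0.0592/n)·log Q, log Q = n(E° − E)/0.0592 = 3.378.
For Pt^2+(aq) + Sn^2+(aq) → Pt(s) + Sn^4+(aq), the reaction quotient is Q = [Sn^4+(aq)] / ([Pt^2+(aq)]·[Sn^2+(aq)]).
Solving for the unknown gives log [Pt^2+(aq)] = −2.113, so [Pt^2+(aq)] ≈ 0.0077 M.

0.0077 M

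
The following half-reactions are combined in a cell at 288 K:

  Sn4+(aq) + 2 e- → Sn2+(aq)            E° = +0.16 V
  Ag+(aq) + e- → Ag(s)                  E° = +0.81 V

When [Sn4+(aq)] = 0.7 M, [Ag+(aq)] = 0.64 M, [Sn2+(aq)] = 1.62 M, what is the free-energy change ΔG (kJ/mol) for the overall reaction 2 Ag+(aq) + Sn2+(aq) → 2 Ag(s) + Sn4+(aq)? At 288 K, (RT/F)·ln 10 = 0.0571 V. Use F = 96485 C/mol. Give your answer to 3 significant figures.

With Ag⁺/Ag reduced at the cathode, E°cell = +0.81 − (+0.16) = +0.65 V and n = 2.
Here Q = [Sn4+(aq)] / ([Ag+(aq)]^2·[Sn2+(aq)]) = 1.05 (log Q = 0.023), giving E = +0.65 − (0.0571/2)·(0.023) = +0.6493 V.
ΔG = −nFE = −(2)(96485)(+0.6493) J/mol = −125 kJ/mol.

−125 kJ/mol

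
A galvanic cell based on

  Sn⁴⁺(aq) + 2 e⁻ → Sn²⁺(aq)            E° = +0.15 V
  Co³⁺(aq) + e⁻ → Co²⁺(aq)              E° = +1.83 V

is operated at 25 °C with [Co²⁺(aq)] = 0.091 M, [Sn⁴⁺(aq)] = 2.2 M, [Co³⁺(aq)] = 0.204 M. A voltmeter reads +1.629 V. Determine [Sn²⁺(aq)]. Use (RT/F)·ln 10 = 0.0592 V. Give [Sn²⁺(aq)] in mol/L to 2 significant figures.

0.0083 M

The Co³⁺/Co²⁺ couple has the larger reduction potential, so it is the cathode: E°cell = +1.83 − (+0.15) = +1.68 V and n = 2.
Since E = E° − (0.0592/n)·log Q, log Q = n(E° − E)/0.0592 = 1.723.
The balanced reaction is 2 Co³⁺(aq) + Sn²⁺(aq) → 2 Co²⁺(aq) + Sn⁴⁺(aq), so Q = ([Co²⁺(aq)]^2·[Sn⁴⁺(aq)]) / ([Co³⁺(aq)]^2·[Sn²⁺(aq)]).
Substituting the known concentrations and solving, log [Sn²⁺(aq)] = −2.082 and [Sn²⁺(aq)] = 0.0083 M.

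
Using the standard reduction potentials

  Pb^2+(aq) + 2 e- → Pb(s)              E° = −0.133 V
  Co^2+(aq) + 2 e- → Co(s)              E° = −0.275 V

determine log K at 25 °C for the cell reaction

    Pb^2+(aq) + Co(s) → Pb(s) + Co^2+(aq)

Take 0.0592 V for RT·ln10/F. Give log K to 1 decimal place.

log K = 4.8

The Pb²⁺/Pb couple is reduced (cathode); E°cell = −0.133 − (−0.275) = +0.142 V with n = 2.
At equilibrium E = 0, so log K = nE°cell / 0.0592 = (2)(+0.142) / 0.0592 = 4.8.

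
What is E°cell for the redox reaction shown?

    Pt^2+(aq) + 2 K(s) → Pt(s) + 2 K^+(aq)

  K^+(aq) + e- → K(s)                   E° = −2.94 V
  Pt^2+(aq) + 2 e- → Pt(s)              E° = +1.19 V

Pt^2+(aq) gains electrons, so the Pt²⁺/Pt couple is the cathode; the K⁺/K couple is the anode.
E°cell = E°(cathode) − E°(anode) = +1.19 − (−2.94) = +4.13 V.

+4.13 V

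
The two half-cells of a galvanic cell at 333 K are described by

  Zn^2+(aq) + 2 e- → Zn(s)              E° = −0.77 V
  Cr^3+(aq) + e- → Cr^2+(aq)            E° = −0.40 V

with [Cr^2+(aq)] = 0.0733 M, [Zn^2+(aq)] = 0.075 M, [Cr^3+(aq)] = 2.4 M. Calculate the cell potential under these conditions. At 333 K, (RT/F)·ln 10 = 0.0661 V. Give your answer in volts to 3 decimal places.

Since E°(Cr³⁺/Cr²⁺) > E°(Zn²⁺/Zn), Cr³⁺/Cr²⁺ serves as the cathode.
E°cell = E°cat − E°an = −0.40 − (−0.77) = +0.37 V; n = 2.
Balancing gives 2 Cr^3+(aq) + Zn(s) → 2 Cr^2+(aq) + Zn^2+(aq); hence Q = ([Cr^2+(aq)]^2·[Zn^2+(aq)]) / [Cr^3+(aq)]^2 = 7×10^−5 (log Q = −4.155).
E = E° − (0.0661/n)·log Q = +0.37 − (0.0661/2)(−4.155) = +0.507 V.

+0.507 V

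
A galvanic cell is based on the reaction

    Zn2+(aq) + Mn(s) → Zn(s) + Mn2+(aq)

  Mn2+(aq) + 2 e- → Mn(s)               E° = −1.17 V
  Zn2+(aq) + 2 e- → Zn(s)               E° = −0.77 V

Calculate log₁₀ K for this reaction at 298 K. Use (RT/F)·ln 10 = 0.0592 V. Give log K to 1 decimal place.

log K = 13.5

The Zn²⁺/Zn couple is reduced (cathode); E°cell = −0.77 − (−1.17) = +0.40 V with n = 2.
At equilibrium E = 0, so log K = nE°cell / 0.0592 = (2)(+0.40) / 0.0592 = 13.5.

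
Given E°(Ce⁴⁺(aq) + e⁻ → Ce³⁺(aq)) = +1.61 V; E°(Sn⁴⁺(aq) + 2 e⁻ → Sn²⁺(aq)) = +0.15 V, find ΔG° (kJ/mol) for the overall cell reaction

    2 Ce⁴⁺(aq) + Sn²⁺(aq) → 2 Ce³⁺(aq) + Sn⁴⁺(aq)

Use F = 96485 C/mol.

−282 kJ/mol

In the reaction as written Ce⁴⁺(aq) is reduced, so the Ce⁴⁺/Ce³⁺ couple is the cathode and Sn⁴⁺/Sn²⁺ is the anode.
E°cell = +1.61 − (+0.15) = +1.46 V; balancing electrons gives n = 2.
ΔG° = −nFE°cell = −(2)(96485)(+1.46) J/mol = −282 kJ/mol.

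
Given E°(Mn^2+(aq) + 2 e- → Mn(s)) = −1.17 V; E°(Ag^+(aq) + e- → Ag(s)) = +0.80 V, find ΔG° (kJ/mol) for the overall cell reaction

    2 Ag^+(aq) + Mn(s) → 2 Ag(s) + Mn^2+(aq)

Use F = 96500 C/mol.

−380 kJ/mol

In the reaction as written Ag^+(aq) is reduced, so the Ag⁺/Ag couple is the cathode and Mn²⁺/Mn is the anode.
E°cell = +0.80 − (−1.17) = +1.97 V; balancing electrons gives n = 2.
ΔG° = −nFE°cell = −(2)(96500)(+1.97) J/mol = −380 kJ/mol.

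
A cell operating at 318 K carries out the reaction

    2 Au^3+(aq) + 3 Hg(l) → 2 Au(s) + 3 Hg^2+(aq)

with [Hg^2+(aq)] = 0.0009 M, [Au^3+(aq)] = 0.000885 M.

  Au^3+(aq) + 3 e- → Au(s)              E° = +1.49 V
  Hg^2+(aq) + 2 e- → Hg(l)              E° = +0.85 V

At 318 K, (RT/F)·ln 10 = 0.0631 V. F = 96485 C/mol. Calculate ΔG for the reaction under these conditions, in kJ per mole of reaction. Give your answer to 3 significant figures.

−389 kJ/mol

The standard cell potential is +1.49 − (+0.85) = +0.64 V, with n = 6 electrons in the balanced equation.
The reaction quotient is [Hg^2+(aq)]^3 / [Au^3+(aq)]^2 = 0.000931; by Nernst, E = +0.64 − (0.0631/6)(−3.031) = +0.6719 V.
Finally ΔG = −nFE = −(6)(96485 C/mol)(+0.6719 V) = −389 kJ/mol.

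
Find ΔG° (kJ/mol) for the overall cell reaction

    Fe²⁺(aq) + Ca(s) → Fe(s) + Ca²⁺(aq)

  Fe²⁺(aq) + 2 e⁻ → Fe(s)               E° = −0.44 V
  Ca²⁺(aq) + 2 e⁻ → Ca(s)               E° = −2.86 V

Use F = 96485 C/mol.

−467 kJ/mol

In the reaction as written Fe²⁺(aq) is reduced, so the Fe²⁺/Fe couple is the cathode and Ca²⁺/Ca is the anode.
E°cell = −0.44 − (−2.86) = +2.42 V; balancing electrons gives n = 2.
ΔG° = −nFE°cell = −(2)(96485)(+2.42) J/mol = −467 kJ/mol.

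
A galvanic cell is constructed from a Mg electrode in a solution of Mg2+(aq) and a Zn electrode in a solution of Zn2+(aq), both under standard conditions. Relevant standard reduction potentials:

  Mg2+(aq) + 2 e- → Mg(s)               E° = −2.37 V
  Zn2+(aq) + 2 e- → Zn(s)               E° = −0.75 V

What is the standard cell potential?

+1.62 V

Of the two couples in this cell, the one with the more positive reduction potential is reduced at the cathode: here that is Zn²⁺/Zn (−0.75 V); Mg²⁺/Mg (−2.37 V) is the anode.
E°cell = E°(cathode) − E°(anode) = −0.75 − (−2.37) = +1.62 V.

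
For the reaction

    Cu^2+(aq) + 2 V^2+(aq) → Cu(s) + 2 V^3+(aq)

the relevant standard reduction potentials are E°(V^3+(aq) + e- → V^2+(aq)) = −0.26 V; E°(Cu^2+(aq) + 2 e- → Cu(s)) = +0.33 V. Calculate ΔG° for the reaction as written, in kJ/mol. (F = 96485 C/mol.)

In the reaction as written Cu^2+(aq) is reduced, so the Cu²⁺/Cu couple is the cathode and V³⁺/V²⁺ is the anode.
E°cell = +0.33 − (−0.26) = +0.59 V; balancing electrons gives n = 2.
ΔG° = −nFE°cell = −(2)(96485)(+0.59) J/mol = −114 kJ/mol.

−114 kJ/mol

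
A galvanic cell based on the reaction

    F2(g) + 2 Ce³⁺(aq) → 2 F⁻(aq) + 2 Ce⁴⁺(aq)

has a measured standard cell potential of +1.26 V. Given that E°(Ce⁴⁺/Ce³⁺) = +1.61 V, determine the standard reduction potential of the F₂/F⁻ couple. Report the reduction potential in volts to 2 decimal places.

In the reaction as written the F₂/F⁻ couple is reduced (cathode) and Ce⁴⁺/Ce³⁺ is oxidized (anode), so E°cell = E°(F₂/F⁻) − E°(Ce⁴⁺/Ce³⁺).
E°(F₂/F⁻) = E°cell + E°(anode) = +1.26 + (+1.61) = +2.87 V.

+2.87 V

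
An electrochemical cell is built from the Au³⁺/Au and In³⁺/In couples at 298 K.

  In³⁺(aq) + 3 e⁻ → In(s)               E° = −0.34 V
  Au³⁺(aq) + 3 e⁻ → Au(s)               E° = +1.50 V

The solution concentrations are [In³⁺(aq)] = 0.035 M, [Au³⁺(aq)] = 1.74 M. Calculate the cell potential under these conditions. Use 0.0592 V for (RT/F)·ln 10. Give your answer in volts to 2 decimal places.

+1.87 V

Au³⁺/Au is reduced (cathode, E° = +1.50 V) and In³⁺/In is oxidized (anode).
The standard potential is +1.50 − (−0.34) = +1.84 V and the balanced reaction transfers n = 3 electrons.
Balancing gives Au³⁺(aq) + In(s) → Au(s) + In³⁺(aq); hence Q = [In³⁺(aq)] / [Au³⁺(aq)] = 0.0201 (log Q = −1.696).
Applying E = E° − (RT ln10/nF)·log Q gives +1.84 − (0.0592/3)(−1.696) = +1.87 V.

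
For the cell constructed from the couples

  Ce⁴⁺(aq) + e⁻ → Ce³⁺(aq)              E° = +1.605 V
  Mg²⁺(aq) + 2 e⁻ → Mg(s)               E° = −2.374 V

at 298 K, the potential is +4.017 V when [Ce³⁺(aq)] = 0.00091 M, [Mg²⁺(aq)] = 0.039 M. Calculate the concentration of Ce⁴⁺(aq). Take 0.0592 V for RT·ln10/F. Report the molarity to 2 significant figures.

With Ce⁴⁺/Ce³⁺ at the cathode and Mg²⁺/Mg at the anode, E°cell = +1.605 − (−2.374) = +3.979 V (n = 2).
Rearranging E = E° − (0.0592/n)·log Q gives log Q = 2(+3.979 − (+4.017))/0.0592 = −1.284.
The balanced reaction is 2 Ce⁴⁺(aq) + Mg(s) → 2 Ce³⁺(aq) + Mg²⁺(aq), so Q = ([Ce³⁺(aq)]^2·[Mg²⁺(aq)]) / [Ce⁴⁺(aq)]^2.
Substituting the known concentrations and solving, log [Ce⁴⁺(aq)] = −3.103 and [Ce⁴⁺(aq)] = 0.00079 M.

0.00079 M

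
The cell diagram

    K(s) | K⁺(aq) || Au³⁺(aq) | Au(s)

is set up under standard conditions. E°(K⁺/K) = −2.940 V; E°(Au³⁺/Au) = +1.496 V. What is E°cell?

By convention the left-hand electrode in cell notation is the anode (oxidation) and the right-hand electrode is the cathode (reduction).
E°cell = E°(right) − E°(left) = +1.496 − (−2.940) = +4.436 V.

+4.436 V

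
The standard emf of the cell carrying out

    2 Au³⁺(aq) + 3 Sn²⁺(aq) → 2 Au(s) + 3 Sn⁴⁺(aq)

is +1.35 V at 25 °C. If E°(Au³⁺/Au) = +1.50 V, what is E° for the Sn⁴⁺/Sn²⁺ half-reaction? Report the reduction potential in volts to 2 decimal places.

+0.15 V

In the reaction as written the Au³⁺/Au couple is reduced (cathode) and Sn⁴⁺/Sn²⁺ is oxidized (anode), so E°cell = E°(Au³⁺/Au) − E°(Sn⁴⁺/Sn²⁺).
E°(Sn⁴⁺/Sn²⁺) = E°(cathode) − E°cell = +1.50 − (+1.35) = +0.15 V.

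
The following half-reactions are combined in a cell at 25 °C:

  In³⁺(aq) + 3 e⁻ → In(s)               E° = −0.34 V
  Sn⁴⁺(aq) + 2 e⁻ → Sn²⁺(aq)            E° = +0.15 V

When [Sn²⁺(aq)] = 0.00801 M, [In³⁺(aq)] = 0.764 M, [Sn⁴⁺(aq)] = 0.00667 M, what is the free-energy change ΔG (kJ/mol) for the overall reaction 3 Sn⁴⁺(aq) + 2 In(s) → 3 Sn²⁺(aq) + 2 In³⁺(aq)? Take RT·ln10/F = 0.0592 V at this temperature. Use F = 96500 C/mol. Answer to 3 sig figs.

−284 kJ/mol

The standard cell potential is +0.15 − (−0.34) = +0.49 V, with n = 6 electrons in the balanced equation.
The reaction quotient is ([Sn²⁺(aq)]^3·[In³⁺(aq)]^2) / [Sn⁴⁺(aq)]^3 = 1.01; by Nernst, E = +0.49 − (0.0592/6)(0.005) = +0.4900 V.
Then ΔG = −nFE = −6 × 96500 × +0.4900 J/mol = −284 kJ/mol.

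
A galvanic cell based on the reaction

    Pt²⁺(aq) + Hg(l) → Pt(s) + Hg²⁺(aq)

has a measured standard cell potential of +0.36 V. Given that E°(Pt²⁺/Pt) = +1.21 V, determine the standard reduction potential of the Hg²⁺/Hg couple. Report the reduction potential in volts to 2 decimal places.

In the reaction as written the Pt²⁺/Pt couple is reduced (cathode) and Hg²⁺/Hg is oxidized (anode), so E°cell = E°(Pt²⁺/Pt) − E°(Hg²⁺/Hg).
E°(Hg²⁺/Hg) = E°(cathode) − E°cell = +1.21 − (+0.36) = +0.85 V.

+0.85 V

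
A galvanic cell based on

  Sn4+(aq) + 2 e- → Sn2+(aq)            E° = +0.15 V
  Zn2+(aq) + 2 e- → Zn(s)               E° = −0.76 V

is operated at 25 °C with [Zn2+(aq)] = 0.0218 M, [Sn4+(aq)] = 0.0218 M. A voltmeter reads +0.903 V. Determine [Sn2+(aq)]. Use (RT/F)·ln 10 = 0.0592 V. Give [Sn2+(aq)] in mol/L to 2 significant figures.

1.7 M

Sn⁴⁺/Sn²⁺ is the cathode (higher E°); E°cell = +0.15 − (−0.76) = +0.91 V with n = 2.
Rearranging E = E° − (0.0592/n)·log Q gives log Q = 2(+0.91 − (+0.903))/0.0592 = 0.236.
Balancing electrons gives Sn4+(aq) + Zn(s) → Sn2+(aq) + Zn2+(aq); thus Q = ([Sn2+(aq)]·[Zn2+(aq)]) / [Sn4+(aq)].
Substituting the known concentrations and solving, log [Sn2+(aq)] = 0.236 and [Sn2+(aq)] = 1.7 M.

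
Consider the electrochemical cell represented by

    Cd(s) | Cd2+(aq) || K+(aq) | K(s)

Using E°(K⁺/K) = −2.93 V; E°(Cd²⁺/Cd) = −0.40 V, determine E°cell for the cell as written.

By convention the left-hand electrode in cell notation is the anode (oxidation) and the right-hand electrode is the cathode (reduction).
E°cell = E°(right) − E°(left) = −2.93 − (−0.40) = −2.53 V.
The negative sign shows that, as written, the cell would require an external voltage to drive the reaction.

−2.53 V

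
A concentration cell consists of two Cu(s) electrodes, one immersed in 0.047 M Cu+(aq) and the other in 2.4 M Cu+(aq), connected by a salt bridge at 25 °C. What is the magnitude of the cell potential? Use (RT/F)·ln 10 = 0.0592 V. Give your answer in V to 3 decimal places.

0.101 V

For a concentration cell E°cell = 0, since both electrodes use the same couple.
The compartment with the higher Cu+(aq) concentration (2.4 M) acts as the cathode; ions are reduced there and produced at the dilute (0.047 M) anode.
With n = 1, Ecell = −(0.0592/1)·log([dilute]/[conc]) = −(0.0592/1)·log(0.047/2.4) = +0.101 V.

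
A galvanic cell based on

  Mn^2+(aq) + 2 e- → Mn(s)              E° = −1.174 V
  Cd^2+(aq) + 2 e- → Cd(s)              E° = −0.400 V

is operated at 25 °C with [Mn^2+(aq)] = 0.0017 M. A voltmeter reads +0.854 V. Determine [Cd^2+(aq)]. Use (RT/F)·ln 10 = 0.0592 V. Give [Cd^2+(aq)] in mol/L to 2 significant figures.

0.86 M

Cd²⁺/Cd is the cathode (higher E°); E°cell = −0.400 − (−1.174) = +0.774 V with n = 2.
From the Nernst equation, log Q = n(E° − E)/0.0592 = 2·(+0.774 − (+0.854))/0.0592 = −2.703.
Balancing electrons gives Cd^2+(aq) + Mn(s) → Cd(s) + Mn^2+(aq); thus Q = [Mn^2+(aq)] / [Cd^2+(aq)].
Substituting the known concentrations and solving, log [Cd^2+(aq)] = −0.067 and [Cd^2+(aq)] = 0.86 M.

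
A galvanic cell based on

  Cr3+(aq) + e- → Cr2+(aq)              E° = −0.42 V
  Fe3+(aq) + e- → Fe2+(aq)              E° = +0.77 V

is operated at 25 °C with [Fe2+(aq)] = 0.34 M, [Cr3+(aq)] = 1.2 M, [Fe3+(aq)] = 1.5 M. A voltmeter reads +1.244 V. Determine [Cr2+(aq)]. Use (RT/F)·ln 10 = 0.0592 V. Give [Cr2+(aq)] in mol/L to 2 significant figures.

2.2 M

The Fe³⁺/Fe²⁺ couple has the larger reduction potential, so it is the cathode: E°cell = +0.77 − (−0.42) = +1.19 V and n = 1.
Since E = E° − (0.0592/n)·log Q, log Q = n(E° − E)/0.0592 = −0.912.
Balancing electrons gives Fe3+(aq) + Cr2+(aq) → Fe2+(aq) + Cr3+(aq); thus Q = ([Fe2+(aq)]·[Cr3+(aq)]) / ([Fe3+(aq)]·[Cr2+(aq)]).
Isolating [Cr2+(aq)] in Q = 10^{−0.912} yields log [Cr2+(aq)] = 0.347, i.e. 2.2 M.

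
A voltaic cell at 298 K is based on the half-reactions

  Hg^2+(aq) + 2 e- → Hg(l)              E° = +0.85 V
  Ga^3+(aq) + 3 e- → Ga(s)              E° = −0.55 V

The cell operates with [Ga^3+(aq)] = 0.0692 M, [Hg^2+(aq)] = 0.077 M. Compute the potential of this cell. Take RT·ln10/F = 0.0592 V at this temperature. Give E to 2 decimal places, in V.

+1.39 V

Since E°(Hg²⁺/Hg) > E°(Ga³⁺/Ga), Hg²⁺/Hg serves as the cathode.
The standard potential is +0.85 − (−0.55) = +1.40 V and the balanced reaction transfers n = 6 electrons.
Balancing gives 3 Hg^2+(aq) + 2 Ga(s) → 3 Hg(l) + 2 Ga^3+(aq); hence Q = [Ga^3+(aq)]^2 / [Hg^2+(aq)]^3 = 10.5 (log Q = 1.021).
Applying E = E° − (RT ln10/nF)·log Q gives +1.40 − (0.0592/6)(1.021) = +1.39 V.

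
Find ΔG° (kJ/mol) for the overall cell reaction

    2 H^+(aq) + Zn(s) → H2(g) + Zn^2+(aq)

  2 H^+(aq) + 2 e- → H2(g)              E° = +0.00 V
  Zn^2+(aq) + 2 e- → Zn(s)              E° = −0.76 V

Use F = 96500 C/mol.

In the reaction as written H^+(aq) is reduced, so the 2H⁺/H₂ couple is the cathode and Zn²⁺/Zn is the anode.
E°cell = +0.00 − (−0.76) = +0.76 V; balancing electrons gives n = 2.
ΔG° = −nFE°cell = −(2)(96500)(+0.76) J/mol = −147 kJ/mol.

−147 kJ/mol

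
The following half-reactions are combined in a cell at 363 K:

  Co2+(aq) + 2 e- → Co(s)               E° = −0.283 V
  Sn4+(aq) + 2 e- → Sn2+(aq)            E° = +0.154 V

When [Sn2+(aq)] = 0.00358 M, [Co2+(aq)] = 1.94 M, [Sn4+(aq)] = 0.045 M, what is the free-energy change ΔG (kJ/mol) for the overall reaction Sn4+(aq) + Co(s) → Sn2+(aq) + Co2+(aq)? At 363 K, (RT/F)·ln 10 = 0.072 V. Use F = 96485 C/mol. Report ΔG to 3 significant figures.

With Sn⁴⁺/Sn²⁺ reduced at the cathode, E°cell = +0.154 − (−0.283) = +0.437 V and n = 2.
Q = ([Sn2+(aq)]·[Co2+(aq)]) / [Sn4+(aq)] = 0.154, so log Q = −0.812 and E = +0.437 − (0.072/2)(−0.812) = +0.4662 V.
Finally ΔG = −nFE = −(2)(96485 C/mol)(+0.4662 V) = −90.0 kJ/mol.

−90.0 kJ/mol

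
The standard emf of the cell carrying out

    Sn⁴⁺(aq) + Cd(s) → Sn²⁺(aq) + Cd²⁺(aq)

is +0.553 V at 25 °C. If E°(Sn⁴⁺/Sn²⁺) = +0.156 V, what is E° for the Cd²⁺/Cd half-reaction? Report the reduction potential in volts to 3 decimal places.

−0.397 V

In the reaction as written the Sn⁴⁺/Sn²⁺ couple is reduced (cathode) and Cd²⁺/Cd is oxidized (anode), so E°cell = E°(Sn⁴⁺/Sn²⁺) − E°(Cd²⁺/Cd).
E°(Cd²⁺/Cd) = E°(cathode) − E°cell = +0.156 − (+0.553) = −0.397 V.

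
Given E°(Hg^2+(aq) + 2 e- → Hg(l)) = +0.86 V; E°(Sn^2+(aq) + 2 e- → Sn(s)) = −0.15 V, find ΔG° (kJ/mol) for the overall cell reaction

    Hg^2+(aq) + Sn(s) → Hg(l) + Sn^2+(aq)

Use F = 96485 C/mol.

−195 kJ/mol

In the reaction as written Hg^2+(aq) is reduced, so the Hg²⁺/Hg couple is the cathode and Sn²⁺/Sn is the anode.
E°cell = +0.86 − (−0.15) = +1.01 V; balancing electrons gives n = 2.
ΔG° = −nFE°cell = −(2)(96485)(+1.01) J/mol = −195 kJ/mol.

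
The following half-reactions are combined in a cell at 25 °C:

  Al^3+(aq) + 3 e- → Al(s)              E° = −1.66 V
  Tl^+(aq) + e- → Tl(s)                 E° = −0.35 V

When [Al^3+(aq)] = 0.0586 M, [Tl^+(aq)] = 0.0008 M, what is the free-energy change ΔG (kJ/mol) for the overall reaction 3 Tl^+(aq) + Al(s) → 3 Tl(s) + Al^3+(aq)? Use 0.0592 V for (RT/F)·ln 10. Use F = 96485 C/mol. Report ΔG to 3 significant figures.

−333 kJ/mol

With Tl⁺/Tl reduced at the cathode, E°cell = −0.35 − (−1.66) = +1.31 V and n = 3.
Here Q = [Al^3+(aq)] / [Tl^+(aq)]^3 = 1.14×10^8 (log Q = 8.059), giving E = +1.31 − (0.0592/3)·(8.059) = +1.1510 V.
ΔG = −nFE = −(3)(96485)(+1.1510) J/mol = −333 kJ/mol.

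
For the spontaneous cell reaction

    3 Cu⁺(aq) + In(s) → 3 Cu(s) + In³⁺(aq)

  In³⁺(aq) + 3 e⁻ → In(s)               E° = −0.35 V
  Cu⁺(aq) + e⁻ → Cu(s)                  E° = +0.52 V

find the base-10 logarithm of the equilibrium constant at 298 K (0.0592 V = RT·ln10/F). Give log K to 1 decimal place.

log K = 44.1

The Cu⁺/Cu couple is reduced (cathode); E°cell = +0.52 − (−0.35) = +0.87 V with n = 3.
At equilibrium E = 0, so log K = nE°cell / 0.0592 = (3)(+0.87) / 0.0592 = 44.1.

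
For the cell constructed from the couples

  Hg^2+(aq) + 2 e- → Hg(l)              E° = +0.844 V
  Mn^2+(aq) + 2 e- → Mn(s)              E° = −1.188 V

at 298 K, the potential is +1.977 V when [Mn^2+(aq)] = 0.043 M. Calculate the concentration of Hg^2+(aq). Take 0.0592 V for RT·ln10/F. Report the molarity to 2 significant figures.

Hg²⁺/Hg is the cathode (higher E°); E°cell = +0.844 − (−1.188) = +2.032 V with n = 2.
Rearranging E = E° − (0.0592/n)·log Q gives log Q = 2(+2.032 − (+1.977))/0.0592 = 1.858.
For Hg^2+(aq) + Mn(s) → Hg(l) + Mn^2+(aq), the reaction quotient is Q = [Mn^2+(aq)] / [Hg^2+(aq)].
Solving for the unknown gives log [Hg^2+(aq)] = −3.225, so [Hg^2+(aq)] ≈ 0.00060 M.

0.00060 M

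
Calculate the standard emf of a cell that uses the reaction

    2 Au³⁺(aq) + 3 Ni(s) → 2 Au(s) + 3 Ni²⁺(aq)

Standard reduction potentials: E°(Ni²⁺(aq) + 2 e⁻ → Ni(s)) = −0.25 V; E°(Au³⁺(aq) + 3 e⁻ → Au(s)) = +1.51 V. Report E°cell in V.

+1.76 V

Au³⁺(aq) gains electrons, so the Au³⁺/Au couple is the cathode; the Ni²⁺/Ni couple is the anode.
E°cell = E°(cathode) − E°(anode) = +1.51 − (−0.25) = +1.76 V.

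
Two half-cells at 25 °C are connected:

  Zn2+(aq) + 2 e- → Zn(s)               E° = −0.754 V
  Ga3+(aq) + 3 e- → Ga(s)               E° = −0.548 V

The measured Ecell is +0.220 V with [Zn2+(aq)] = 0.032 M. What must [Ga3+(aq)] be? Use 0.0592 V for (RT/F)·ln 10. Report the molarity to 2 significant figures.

0.029 M

Ga³⁺/Ga is the cathode (higher E°); E°cell = −0.548 − (−0.754) = +0.206 V with n = 6.
Rearranging E = E° − (0.0592/n)·log Q gives log Q = 6(+0.206 − (+0.220))/0.0592 = −1.419.
For 2 Ga3+(aq) + 3 Zn(s) → 2 Ga(s) + 3 Zn2+(aq), the reaction quotient is Q = [Zn2+(aq)]^3 / [Ga3+(aq)]^2.
Substituting the known concentrations and solving, log [Ga3+(aq)] = −1.533 and [Ga3+(aq)] = 0.029 M.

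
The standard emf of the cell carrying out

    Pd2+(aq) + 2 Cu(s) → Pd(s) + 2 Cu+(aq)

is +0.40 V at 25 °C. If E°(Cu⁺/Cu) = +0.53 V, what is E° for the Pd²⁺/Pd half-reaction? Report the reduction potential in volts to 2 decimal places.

In the reaction as written the Pd²⁺/Pd couple is reduced (cathode) and Cu⁺/Cu is oxidized (anode), so E°cell = E°(Pd²⁺/Pd) − E°(Cu⁺/Cu).
E°(Pd²⁺/Pd) = E°cell + E°(anode) = +0.40 + (+0.53) = +0.93 V.

+0.93 V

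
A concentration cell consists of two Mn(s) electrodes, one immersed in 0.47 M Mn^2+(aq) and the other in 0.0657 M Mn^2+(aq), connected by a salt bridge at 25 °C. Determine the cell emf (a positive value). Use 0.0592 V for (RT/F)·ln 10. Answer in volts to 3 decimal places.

0.025 V

For a concentration cell E°cell = 0, since both electrodes use the same couple.
The compartment with the higher Mn^2+(aq) concentration (0.47 M) acts as the cathode; ions are reduced there and produced at the dilute (0.0657 M) anode.
With n = 2, Ecell = −(0.0592/2)·log([dilute]/[conc]) = −(0.0592/2)·log(0.0657/0.47) = +0.025 V.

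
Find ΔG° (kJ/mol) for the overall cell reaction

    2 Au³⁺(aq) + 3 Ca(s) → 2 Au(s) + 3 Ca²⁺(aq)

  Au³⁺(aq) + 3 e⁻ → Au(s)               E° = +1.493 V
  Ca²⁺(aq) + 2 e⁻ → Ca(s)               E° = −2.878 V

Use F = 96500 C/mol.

−2531 kJ/mol

In the reaction as written Au³⁺(aq) is reduced, so the Au³⁺/Au couple is the cathode and Ca²⁺/Ca is the anode.
E°cell = +1.493 − (−2.878) = +4.371 V; balancing electrons gives n = 6.
ΔG° = −nFE°cell = −(6)(96500)(+4.371) J/mol = −2531 kJ/mol.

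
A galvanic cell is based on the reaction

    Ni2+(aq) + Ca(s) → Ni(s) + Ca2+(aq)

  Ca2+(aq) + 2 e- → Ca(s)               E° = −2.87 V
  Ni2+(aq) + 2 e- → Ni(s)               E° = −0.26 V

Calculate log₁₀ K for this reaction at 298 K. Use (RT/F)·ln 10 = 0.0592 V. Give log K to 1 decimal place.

log K = 88.2

The Ni²⁺/Ni couple is reduced (cathode); E°cell = −0.26 − (−2.87) = +2.61 V with n = 2.
At equilibrium E = 0, so log K = nE°cell / 0.0592 = (2)(+2.61) / 0.0592 = 88.2.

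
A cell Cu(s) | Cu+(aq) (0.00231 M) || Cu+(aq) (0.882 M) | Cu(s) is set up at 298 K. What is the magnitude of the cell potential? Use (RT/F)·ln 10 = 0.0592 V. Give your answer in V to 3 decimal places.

0.153 V

For a concentration cell E°cell = 0, since both electrodes use the same couple.
The compartment with the higher Cu+(aq) concentration (0.882 M) acts as the cathode; ions are reduced there and produced at the dilute (0.00231 M) anode.
With n = 1, Ecell = −(0.0592/1)·log([dilute]/[conc]) = −(0.0592/1)·log(0.00231/0.882) = +0.153 V.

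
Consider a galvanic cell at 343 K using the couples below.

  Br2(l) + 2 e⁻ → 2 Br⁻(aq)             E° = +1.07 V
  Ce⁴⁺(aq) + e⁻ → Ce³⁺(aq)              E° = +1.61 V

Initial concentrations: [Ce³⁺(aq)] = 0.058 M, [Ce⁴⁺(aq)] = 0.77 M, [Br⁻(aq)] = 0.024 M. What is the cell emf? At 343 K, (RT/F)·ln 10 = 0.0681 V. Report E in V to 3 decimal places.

+0.506 V

Since E°(Ce⁴⁺/Ce³⁺) > E°(Br₂/Br⁻), Ce⁴⁺/Ce³⁺ serves as the cathode.
The standard potential is +1.61 − (+1.07) = +0.54 V and the balanced reaction transfers n = 2 electrons.
The balanced reaction is 2 Ce⁴⁺(aq) + 2 Br⁻(aq) → 2 Ce³⁺(aq) + Br2(l), so Q = [Ce³⁺(aq)]^2 / ([Ce⁴⁺(aq)]^2·[Br⁻(aq)]^2) = 9.85 and log Q = 0.993.
By the Nernst equation, E = +0.54 − (0.0681/2)·(0.993) = +0.506 V.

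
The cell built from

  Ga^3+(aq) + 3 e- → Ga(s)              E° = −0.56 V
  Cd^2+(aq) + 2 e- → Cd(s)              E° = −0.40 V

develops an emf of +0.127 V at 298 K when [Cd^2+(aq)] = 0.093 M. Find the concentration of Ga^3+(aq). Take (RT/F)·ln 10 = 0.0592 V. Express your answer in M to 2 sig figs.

1.3 M

With Cd²⁺/Cd at the cathode and Ga³⁺/Ga at the anode, E°cell = −0.40 − (−0.56) = +0.16 V (n = 6).
From the Nernst equation, log Q = n(E° − E)/0.0592 = 6·(+0.16 − (+0.127))/0.0592 = 3.345.
For 3 Cd^2+(aq) + 2 Ga(s) → 3 Cd(s) + 2 Ga^3+(aq), the reaction quotient is Q = [Ga^3+(aq)]^2 / [Cd^2+(aq)]^3.
Substituting the known concentrations and solving, log [Ga^3+(aq)] = 0.125 and [Ga^3+(aq)] = 1.3 M.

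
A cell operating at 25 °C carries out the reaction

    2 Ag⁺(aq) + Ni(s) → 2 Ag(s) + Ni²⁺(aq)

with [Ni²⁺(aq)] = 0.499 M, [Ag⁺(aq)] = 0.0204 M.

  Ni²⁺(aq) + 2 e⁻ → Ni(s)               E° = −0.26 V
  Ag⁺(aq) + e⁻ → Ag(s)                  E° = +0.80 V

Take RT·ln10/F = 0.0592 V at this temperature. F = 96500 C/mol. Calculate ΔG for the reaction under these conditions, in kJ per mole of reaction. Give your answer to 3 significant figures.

−187 kJ/mol

The standard cell potential is +0.80 − (−0.26) = +1.06 V, with n = 2 electrons in the balanced equation.
Q = [Ni²⁺(aq)] / [Ag⁺(aq)]^2 = 1.2×10^3, so log Q = 3.079 and E = +1.06 − (0.0592/2)(3.079) = +0.9689 V.
Finally ΔG = −nFE = −(2)(96500 C/mol)(+0.9689 V) = −187 kJ/mol.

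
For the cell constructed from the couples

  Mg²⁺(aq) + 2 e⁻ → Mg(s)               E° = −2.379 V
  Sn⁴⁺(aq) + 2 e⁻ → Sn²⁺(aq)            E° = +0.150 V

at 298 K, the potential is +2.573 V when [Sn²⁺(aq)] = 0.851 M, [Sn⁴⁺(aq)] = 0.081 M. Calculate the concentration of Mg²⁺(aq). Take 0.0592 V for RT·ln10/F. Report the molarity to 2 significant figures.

With Sn⁴⁺/Sn²⁺ at the cathode and Mg²⁺/Mg at the anode, E°cell = +0.150 − (−2.379) = +2.529 V (n = 2).
Rearranging E = E° − (0.0592/n)·log Q gives log Q = 2(+2.529 − (+2.573))/0.0592 = −1.486.
For Sn⁴⁺(aq) + Mg(s) → Sn²⁺(aq) + Mg²⁺(aq), the reaction quotient is Q = ([Sn²⁺(aq)]·[Mg²⁺(aq)]) / [Sn⁴⁺(aq)].
Solving for the unknown gives log [Mg²⁺(aq)] = −2.507, so [Mg²⁺(aq)] ≈ 0.0031 M.

0.0031 M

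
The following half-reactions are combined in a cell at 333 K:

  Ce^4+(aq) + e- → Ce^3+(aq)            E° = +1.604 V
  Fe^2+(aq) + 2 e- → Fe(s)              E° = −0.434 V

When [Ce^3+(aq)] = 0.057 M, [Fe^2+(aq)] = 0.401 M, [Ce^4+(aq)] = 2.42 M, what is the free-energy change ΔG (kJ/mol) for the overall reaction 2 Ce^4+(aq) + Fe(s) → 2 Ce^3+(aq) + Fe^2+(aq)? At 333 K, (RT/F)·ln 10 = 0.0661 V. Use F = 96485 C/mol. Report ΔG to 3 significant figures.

−417 kJ/mol

The standard cell potential is +1.604 − (−0.434) = +2.038 V, with n = 2 electrons in the balanced equation.
Q = ([Ce^3+(aq)]^2·[Fe^2+(aq)]) / [Ce^4+(aq)]^2 = 0.000222, so log Q = −3.653 and E = +2.038 − (0.0661/2)(−3.653) = +2.1587 V.
Finally ΔG = −nFE = −(2)(96485 C/mol)(+2.1587 V) = −417 kJ/mol.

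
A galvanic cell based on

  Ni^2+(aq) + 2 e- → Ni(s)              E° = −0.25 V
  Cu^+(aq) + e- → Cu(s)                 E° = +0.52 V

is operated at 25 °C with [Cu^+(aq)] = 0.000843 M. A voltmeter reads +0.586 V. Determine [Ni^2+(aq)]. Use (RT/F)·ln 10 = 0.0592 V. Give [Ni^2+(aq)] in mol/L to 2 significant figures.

The Cu⁺/Cu couple has the larger reduction potential, so it is the cathode: E°cell = +0.52 − (−0.25) = +0.77 V and n = 2.
From the Nernst equation, log Q = n(E° − E)/0.0592 = 2·(+0.77 − (+0.586))/0.0592 = 6.216.
For 2 Cu^+(aq) + Ni(s) → 2 Cu(s) + Ni^2+(aq), the reaction quotient is Q = [Ni^2+(aq)] / [Cu^+(aq)]^2.
Isolating [Ni^2+(aq)] in Q = 10^{6.216} yields log [Ni^2+(aq)] = 0.068, i.e. 1.2 M.

1.2 M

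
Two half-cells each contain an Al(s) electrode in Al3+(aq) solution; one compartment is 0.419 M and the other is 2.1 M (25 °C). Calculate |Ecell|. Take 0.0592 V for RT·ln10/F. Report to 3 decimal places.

For a concentration cell E°cell = 0, since both electrodes use the same couple.
The compartment with the higher Al3+(aq) concentration (2.1 M) acts as the cathode; ions are reduced there and produced at the dilute (0.419 M) anode.
With n = 3, Ecell = −(0.0592/3)·log([dilute]/[conc]) = −(0.0592/3)·log(0.419/2.1) = +0.014 V.

0.014 V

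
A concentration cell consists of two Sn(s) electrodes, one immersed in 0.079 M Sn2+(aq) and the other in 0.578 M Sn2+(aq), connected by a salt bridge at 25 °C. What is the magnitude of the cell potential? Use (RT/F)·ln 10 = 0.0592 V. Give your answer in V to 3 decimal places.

0.026 V

For a concentration cell E°cell = 0, since both electrodes use the same couple.
The compartment with the higher Sn2+(aq) concentration (0.578 M) acts as the cathode; ions are reduced there and produced at the dilute (0.079 M) anode.
With n = 2, Ecell = −(0.0592/2)·log([dilute]/[conc]) = −(0.0592/2)·log(0.079/0.578) = +0.026 V.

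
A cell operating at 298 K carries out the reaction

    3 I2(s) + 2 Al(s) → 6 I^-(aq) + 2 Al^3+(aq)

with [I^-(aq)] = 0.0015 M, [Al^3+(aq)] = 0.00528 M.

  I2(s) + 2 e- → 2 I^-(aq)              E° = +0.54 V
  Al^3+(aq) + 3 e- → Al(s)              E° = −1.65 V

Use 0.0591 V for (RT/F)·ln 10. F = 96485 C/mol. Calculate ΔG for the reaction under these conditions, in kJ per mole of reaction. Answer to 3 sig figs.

−1390 kJ/mol

E°cell = +0.54 − (−1.65) = +2.19 V; the balanced reaction transfers n = 6 electrons.
Here Q = [I^-(aq)]^6·[Al^3+(aq)]^2 = 3.18×10^−22 (log Q = −21.498), giving E = +2.19 − (0.0591/6)·(−21.498) = +2.4018 V.
Finally ΔG = −nFE = −(6)(96485 C/mol)(+2.4018 V) = −1390 kJ/mol.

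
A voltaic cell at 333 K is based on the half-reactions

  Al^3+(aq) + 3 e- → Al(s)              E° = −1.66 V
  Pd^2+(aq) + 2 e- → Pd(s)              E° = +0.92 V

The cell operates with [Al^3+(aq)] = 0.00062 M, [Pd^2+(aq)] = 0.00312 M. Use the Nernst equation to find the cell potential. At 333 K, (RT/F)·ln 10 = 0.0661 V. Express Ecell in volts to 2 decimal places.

Pd²⁺/Pd is reduced (cathode, E° = +0.92 V) and Al³⁺/Al is oxidized (anode).
E°cell = E°cat − E°an = +0.92 − (−1.66) = +2.58 V; n = 6.
The balanced reaction is 3 Pd^2+(aq) + 2 Al(s) → 3 Pd(s) + 2 Al^3+(aq), so Q = [Al^3+(aq)]^2 / [Pd^2+(aq)]^3 = 12.7 and log Q = 1.102.
By the Nernst equation, E = +2.58 − (0.0661/6)·(1.102) = +2.57 V.

+2.57 V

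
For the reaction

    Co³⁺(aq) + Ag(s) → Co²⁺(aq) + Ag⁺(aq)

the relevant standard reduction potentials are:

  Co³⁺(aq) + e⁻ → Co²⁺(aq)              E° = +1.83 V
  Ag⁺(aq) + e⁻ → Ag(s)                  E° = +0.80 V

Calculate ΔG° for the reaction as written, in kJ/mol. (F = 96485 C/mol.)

In the reaction as written Co³⁺(aq) is reduced, so the Co³⁺/Co²⁺ couple is the cathode and Ag⁺/Ag is the anode.
E°cell = +1.83 − (+0.80) = +1.03 V; balancing electrons gives n = 1.
ΔG° = −nFE°cell = −(1)(96485)(+1.03) J/mol = −99.4 kJ/mol.

−99.4 kJ/mol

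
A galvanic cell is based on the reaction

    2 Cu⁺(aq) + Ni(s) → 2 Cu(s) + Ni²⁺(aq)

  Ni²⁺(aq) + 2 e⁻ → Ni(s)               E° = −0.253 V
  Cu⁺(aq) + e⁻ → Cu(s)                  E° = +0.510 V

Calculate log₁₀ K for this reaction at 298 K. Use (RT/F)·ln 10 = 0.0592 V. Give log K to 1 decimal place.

log K = 25.8

The Cu⁺/Cu couple is reduced (cathode); E°cell = +0.510 − (−0.253) = +0.763 V with n = 2.
At equilibrium E = 0, so log K = nE°cell / 0.0592 = (2)(+0.763) / 0.0592 = 25.8.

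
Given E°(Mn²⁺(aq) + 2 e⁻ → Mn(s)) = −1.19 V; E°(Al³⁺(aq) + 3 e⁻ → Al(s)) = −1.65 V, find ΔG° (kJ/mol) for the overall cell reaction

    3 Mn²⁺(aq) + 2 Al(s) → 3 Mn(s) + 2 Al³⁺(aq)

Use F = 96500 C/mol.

In the reaction as written Mn²⁺(aq) is reduced, so the Mn²⁺/Mn couple is the cathode and Al³⁺/Al is the anode.
E°cell = −1.19 − (−1.65) = +0.46 V; balancing electrons gives n = 6.
ΔG° = −nFE°cell = −(6)(96500)(+0.46) J/mol = −266 kJ/mol.

−266 kJ/mol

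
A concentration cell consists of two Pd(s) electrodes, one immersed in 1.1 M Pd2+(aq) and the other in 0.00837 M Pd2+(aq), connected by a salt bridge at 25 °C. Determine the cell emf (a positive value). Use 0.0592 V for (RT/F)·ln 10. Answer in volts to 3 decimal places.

0.063 V

For a concentration cell E°cell = 0, since both electrodes use the same couple.
The compartment with the higher Pd2+(aq) concentration (1.1 M) acts as the cathode; ions are reduced there and produced at the dilute (0.00837 M) anode.
With n = 2, Ecell = −(0.0592/2)·log([dilute]/[conc]) = −(0.0592/2)·log(0.00837/1.1) = +0.063 V.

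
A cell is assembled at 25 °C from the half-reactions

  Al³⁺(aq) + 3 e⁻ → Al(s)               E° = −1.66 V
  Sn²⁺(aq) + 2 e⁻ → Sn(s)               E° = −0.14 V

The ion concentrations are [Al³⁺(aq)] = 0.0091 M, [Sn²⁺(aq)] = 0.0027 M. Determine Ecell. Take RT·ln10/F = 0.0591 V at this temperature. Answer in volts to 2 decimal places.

Since E°(Sn²⁺/Sn) > E°(Al³⁺/Al), Sn²⁺/Sn serves as the cathode.
The standard potential is −0.14 − (−1.66) = +1.52 V and the balanced reaction transfers n = 6 electrons.
The balanced reaction is 3 Sn²⁺(aq) + 2 Al(s) → 3 Sn(s) + 2 Al³⁺(aq), so Q = [Al³⁺(aq)]^2 / [Sn²⁺(aq)]^3 = 4.21×10^3 and log Q = 3.624.
E = E° − (0.0591/n)·log Q = +1.52 − (0.0591/6)(3.624) = +1.48 V.

+1.48 V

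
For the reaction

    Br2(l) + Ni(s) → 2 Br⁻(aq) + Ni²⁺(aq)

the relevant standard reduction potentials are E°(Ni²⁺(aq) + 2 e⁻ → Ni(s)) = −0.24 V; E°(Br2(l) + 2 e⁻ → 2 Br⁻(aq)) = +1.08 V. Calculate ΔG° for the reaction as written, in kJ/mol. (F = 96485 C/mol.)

−255 kJ/mol

In the reaction as written Br2(l) is reduced, so the Br₂/Br⁻ couple is the cathode and Ni²⁺/Ni is the anode.
E°cell = +1.08 − (−0.24) = +1.32 V; balancing electrons gives n = 2.
ΔG° = −nFE°cell = −(2)(96485)(+1.32) J/mol = −255 kJ/mol.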